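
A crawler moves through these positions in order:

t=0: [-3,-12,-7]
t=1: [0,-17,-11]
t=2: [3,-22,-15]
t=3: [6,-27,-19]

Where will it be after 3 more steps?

The position changes by [+3,-5,-4] every step.
step 4: [6,-27,-19] + [+3,-5,-4] → [9,-32,-23]
step 5: [9,-32,-23] + [+3,-5,-4] → [12,-37,-27]
step 6: [12,-37,-27] + [+3,-5,-4] → [15,-42,-31]

[15,-42,-31]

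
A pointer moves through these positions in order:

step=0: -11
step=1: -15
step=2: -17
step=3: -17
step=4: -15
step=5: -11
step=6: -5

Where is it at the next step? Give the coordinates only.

3

Successive displacements: -4, -2, +0, +2, +4, +6 — each changes by +2.
step 7: -5 + 8 → 3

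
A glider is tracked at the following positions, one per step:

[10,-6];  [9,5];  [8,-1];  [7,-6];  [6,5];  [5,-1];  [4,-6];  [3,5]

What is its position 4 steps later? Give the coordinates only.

[-1,-1]

The first coordinate changes by -1 each step, so at step 11 it is 10 + 11·(-1) = -1.
The second coordinate repeats the cycle [-6, 5, -1] with period 3; step 11 mod 3 = 2, giving -1.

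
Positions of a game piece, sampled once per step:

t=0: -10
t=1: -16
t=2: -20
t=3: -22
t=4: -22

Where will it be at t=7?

-10

Taking differences between consecutive positions: -6, -4, -2, +0. These grow by +2 each step.
step 5: -22 + 2 → -20
step 6: -20 + 4 → -16
step 7: -16 + 6 → -10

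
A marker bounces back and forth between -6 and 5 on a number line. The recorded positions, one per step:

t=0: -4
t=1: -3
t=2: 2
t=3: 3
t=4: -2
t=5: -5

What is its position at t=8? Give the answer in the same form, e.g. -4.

The value travels 5 per step and bounces off the walls at -6 and 5.
  step 6: -5 → 0
  step 7: 0 → 5
  step 8: 5 → 0

0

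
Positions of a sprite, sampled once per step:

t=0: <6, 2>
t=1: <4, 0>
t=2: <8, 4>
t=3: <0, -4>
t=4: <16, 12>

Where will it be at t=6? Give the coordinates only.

<48, 44>

The jumps are <-2, -2>, <+4, +4>, <-8, -8>, <+16, +16> — a geometric progression with ratio -2.
step 5: <16, 12> + <-32, -32> → <-16, -20>
step 6: <-16, -20> + <+64, +64> → <48, 44>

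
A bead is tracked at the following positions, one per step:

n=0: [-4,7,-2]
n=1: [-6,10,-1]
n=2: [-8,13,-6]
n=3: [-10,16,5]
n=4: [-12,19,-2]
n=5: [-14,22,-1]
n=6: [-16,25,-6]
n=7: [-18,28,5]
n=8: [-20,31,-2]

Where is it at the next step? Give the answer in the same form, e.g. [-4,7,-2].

[-22,34,-1]

The first coordinate changes by -2 each step, so at step 9 it is -4 + 9·(-2) = -22.
The second coordinate changes by +3 each step, so at step 9 it is 7 + 9·(3) = 34.
The third coordinate repeats the cycle [-2, -1, -6, 5] with period 4; step 9 mod 4 = 1, giving -1.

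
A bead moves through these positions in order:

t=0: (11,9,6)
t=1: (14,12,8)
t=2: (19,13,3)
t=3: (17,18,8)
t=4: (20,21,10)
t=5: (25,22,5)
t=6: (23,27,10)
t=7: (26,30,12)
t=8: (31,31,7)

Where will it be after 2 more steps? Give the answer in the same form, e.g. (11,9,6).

(32,39,14)

Step-to-step displacements: (+3,+3,+2), (+5,+1,-5), (-2,+5,+5), (+3,+3,+2), (+5,+1,-5), (-2,+5,+5), (+3,+3,+2), (+5,+1,-5) — a repeating cycle of length 3.
step 9: apply (-2,+5,+5) → (29,36,12)
step 10: apply (+3,+3,+2) → (32,39,14)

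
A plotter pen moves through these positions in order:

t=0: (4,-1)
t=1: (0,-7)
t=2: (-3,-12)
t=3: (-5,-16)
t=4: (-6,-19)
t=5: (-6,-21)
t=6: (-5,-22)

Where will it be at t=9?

(4,-19)

Taking differences between consecutive positions: (-4,-6), (-3,-5), (-2,-4), (-1,-3), (+0,-2), (+1,-1). These grow by (+1,+1) each step.
step 7: (-5,-22) + (+2,+0) → (-3,-22)
step 8: (-3,-22) + (+3,+1) → (0,-21)
step 9: (0,-21) + (+4,+2) → (4,-19)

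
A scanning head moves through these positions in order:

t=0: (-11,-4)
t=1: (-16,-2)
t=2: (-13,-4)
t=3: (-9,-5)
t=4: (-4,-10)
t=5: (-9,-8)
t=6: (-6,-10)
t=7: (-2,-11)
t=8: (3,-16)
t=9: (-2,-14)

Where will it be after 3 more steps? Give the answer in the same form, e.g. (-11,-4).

(10,-22)

Differencing gives (-5,+2), (+3,-2), (+4,-1), (+5,-5), (-5,+2), (+3,-2), (+4,-1), (+5,-5), (-5,+2). This is the pattern (-5,+2), (+3,-2), (+4,-1), (+5,-5) repeated.
step 10: apply (+3,-2) → (1,-16)
step 11: apply (+4,-1) → (5,-17)
step 12: apply (+5,-5) → (10,-22)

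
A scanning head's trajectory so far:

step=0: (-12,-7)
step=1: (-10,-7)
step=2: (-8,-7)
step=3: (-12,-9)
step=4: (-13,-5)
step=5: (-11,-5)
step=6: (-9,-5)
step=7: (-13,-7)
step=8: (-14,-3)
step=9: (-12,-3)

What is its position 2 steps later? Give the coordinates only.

(-14,-5)

Step-to-step displacements: (+2,+0), (+2,+0), (-4,-2), (-1,+4), (+2,+0), (+2,+0), (-4,-2), (-1,+4), (+2,+0) — a repeating cycle of length 4.
step 10: apply (+2,+0) → (-10,-3)
step 11: apply (-4,-2) → (-14,-5)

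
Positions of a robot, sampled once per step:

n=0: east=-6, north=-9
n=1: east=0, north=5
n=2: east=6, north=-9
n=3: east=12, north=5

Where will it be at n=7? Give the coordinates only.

East: linear, +6 per step → 36 at step 7.
North: cycles through -9, 5 every 2 steps. Step 7 lands at position 1 of the cycle → 5.

east=36, north=5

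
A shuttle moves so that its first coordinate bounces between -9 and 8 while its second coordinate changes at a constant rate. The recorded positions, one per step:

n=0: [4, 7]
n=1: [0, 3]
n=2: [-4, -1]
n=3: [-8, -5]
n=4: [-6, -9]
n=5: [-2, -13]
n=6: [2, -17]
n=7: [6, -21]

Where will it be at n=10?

[-2, -33]

The first coordinate travels 4 per step and bounces off the walls at -9 and 8.
  step 8: 6 → 6
  step 9: 6 → 2
  step 10: 2 → -2
The second coordinate changes by -4 each step: at step 10 it is -33.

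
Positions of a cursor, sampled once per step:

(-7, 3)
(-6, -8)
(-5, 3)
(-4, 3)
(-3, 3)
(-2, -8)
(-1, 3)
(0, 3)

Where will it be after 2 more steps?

(2, -8)

First: linear, +1 per step → 2 at step 9.
Second: cycles through 3, -8, 3, 3 every 4 steps. Step 9 lands at position 1 of the cycle → -8.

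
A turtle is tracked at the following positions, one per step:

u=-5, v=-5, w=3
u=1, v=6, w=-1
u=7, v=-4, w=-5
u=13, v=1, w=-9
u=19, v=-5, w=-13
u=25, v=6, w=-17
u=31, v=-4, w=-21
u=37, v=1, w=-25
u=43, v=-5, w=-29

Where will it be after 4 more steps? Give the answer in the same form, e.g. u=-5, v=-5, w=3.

u=67, v=-5, w=-45

The u coordinate changes by +6 each step, so at step 12 it is -5 + 12·(6) = 67.
The v coordinate repeats the cycle [-5, 6, -4, 1] with period 4; step 12 mod 4 = 0, giving -5.
The w coordinate changes by -4 each step, so at step 12 it is 3 + 12·(-4) = -45.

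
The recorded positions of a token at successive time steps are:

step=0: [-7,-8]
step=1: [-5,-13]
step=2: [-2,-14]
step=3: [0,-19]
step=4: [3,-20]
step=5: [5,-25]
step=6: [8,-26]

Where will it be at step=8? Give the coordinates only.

[13,-32]

Differencing gives [+2,-5], [+3,-1], [+2,-5], [+3,-1], [+2,-5], [+3,-1]. This is the pattern [+2,-5], [+3,-1] repeated.
step 7: apply [+2,-5] → [10,-31]
step 8: apply [+3,-1] → [13,-32]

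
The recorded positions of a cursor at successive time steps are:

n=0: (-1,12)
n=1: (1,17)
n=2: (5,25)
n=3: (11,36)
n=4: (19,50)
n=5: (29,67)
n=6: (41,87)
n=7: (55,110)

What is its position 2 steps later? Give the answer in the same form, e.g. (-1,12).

(89,165)

First differences are (+2,+5), (+4,+8), (+6,+11), (+8,+14), (+10,+17), (+12,+20), (+14,+23); their common second difference is (+2,+3) (constant acceleration).
step 8: (55,110) + (+16,+26) → (71,136)
step 9: (71,136) + (+18,+29) → (89,165)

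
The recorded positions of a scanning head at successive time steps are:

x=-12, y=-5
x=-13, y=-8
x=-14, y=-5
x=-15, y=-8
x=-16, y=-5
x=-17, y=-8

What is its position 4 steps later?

x=-21, y=-8

The x coordinate changes by -1 each step, so at step 9 it is -12 + 9·(-1) = -21.
The y coordinate repeats the cycle [-5, -8] with period 2; step 9 mod 2 = 1, giving -8.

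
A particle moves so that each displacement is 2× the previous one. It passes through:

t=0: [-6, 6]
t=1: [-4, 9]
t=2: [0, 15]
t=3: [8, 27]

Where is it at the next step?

[24, 51]

The jumps are [+2, +3], [+4, +6], [+8, +12] — a geometric progression with ratio 2.
step 4: [8, 27] + [+16, +24] → [24, 51]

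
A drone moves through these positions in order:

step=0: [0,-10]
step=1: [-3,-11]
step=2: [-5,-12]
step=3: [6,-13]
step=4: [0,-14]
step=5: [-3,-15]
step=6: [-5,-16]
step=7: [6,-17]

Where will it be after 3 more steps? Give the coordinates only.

First: cycles through 0, -3, -5, 6 every 4 steps. Step 10 lands at position 2 of the cycle → -5.
Second: linear, -1 per step → -20 at step 10.

[-5,-20]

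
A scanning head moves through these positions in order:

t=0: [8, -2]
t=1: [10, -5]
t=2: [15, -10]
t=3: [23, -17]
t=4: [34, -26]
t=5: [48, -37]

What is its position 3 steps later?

[108, -82]

Successive displacements: [+2, -3], [+5, -5], [+8, -7], [+11, -9], [+14, -11] — each changes by [+3, -2].
step 6: [48, -37] + [+17, -13] → [65, -50]
step 7: [65, -50] + [+20, -15] → [85, -65]
step 8: [85, -65] + [+23, -17] → [108, -82]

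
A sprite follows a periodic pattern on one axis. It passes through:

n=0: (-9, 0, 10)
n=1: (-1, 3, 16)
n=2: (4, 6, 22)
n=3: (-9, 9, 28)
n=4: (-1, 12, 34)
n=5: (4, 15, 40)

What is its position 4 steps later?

(-9, 27, 64)

The first coordinate repeats the cycle [-9, -1, 4] with period 3; step 9 mod 3 = 0, giving -9.
The second coordinate changes by +3 each step, so at step 9 it is 0 + 9·(3) = 27.
The third coordinate changes by +6 each step, so at step 9 it is 10 + 9·(6) = 64.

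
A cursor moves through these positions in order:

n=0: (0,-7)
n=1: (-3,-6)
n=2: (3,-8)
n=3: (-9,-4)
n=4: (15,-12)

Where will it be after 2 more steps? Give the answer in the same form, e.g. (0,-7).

The jumps are (-3,+1), (+6,-2), (-12,+4), (+24,-8) — a geometric progression with ratio -2.
step 5: (15,-12) + (-48,+16) → (-33,4)
step 6: (-33,4) + (+96,-32) → (63,-28)

(63,-28)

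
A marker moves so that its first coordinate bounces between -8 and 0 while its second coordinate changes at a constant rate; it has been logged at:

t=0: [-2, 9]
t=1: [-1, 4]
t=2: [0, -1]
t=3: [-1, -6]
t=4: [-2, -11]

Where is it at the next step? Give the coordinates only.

The first coordinate travels 1 per step and bounces off the walls at -8 and 0.
  step 5: -2 → -3
The second coordinate changes by -5 each step: at step 5 it is -16.

[-3, -16]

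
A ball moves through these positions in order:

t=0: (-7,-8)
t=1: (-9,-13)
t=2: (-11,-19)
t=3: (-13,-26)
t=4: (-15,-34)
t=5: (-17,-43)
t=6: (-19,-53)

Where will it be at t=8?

First differences are (-2,-5), (-2,-6), (-2,-7), (-2,-8), (-2,-9), (-2,-10); their common second difference is (+0,-1) (constant acceleration).
step 7: (-19,-53) + (-2,-11) → (-21,-64)
step 8: (-21,-64) + (-2,-12) → (-23,-76)

(-23,-76)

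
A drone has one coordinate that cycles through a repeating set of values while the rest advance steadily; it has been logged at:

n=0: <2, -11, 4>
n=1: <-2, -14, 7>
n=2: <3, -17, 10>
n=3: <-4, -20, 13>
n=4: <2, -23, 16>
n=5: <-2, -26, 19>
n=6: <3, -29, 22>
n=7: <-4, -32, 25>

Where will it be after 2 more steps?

<-2, -38, 31>

The first coordinate repeats the cycle [2, -2, 3, -4] with period 4; step 9 mod 4 = 1, giving -2.
The second coordinate changes by -3 each step, so at step 9 it is -11 + 9·(-3) = -38.
The third coordinate changes by +3 each step, so at step 9 it is 4 + 9·(3) = 31.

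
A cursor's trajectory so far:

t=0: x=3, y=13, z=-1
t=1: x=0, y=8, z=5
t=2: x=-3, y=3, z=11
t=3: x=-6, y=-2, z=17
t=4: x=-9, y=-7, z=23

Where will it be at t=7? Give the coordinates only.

x=-18, y=-22, z=41

The position changes by (-3,-5,+6) every step.
step 5: x=-9, y=-7, z=23 + (-3,-5,+6) → x=-12, y=-12, z=29
step 6: x=-12, y=-12, z=29 + (-3,-5,+6) → x=-15, y=-17, z=35
step 7: x=-15, y=-17, z=35 + (-3,-5,+6) → x=-18, y=-22, z=41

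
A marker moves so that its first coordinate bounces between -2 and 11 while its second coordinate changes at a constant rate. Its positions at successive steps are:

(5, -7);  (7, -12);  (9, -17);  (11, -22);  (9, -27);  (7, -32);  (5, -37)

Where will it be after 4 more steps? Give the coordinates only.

The first coordinate reflects between -2 and 11, moving 2 per step.
  step 7: 5 → 3
  step 8: 3 → 1
  step 9: 1 → -1
  step 10: -1 → -1
The second coordinate changes by -5 each step: at step 10 it is -57.

(-1, -57)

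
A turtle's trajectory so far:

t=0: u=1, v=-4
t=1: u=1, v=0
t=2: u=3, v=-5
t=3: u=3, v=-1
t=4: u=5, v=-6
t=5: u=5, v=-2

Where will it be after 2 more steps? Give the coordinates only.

The moves between consecutive positions are (+0,+4), (+2,-5), (+0,+4), (+2,-5), (+0,+4); they repeat the 2-cycle [(+0,+4), (+2,-5)].
step 6: apply (+2,-5) → u=7, v=-7
step 7: apply (+0,+4) → u=7, v=-3

u=7, v=-3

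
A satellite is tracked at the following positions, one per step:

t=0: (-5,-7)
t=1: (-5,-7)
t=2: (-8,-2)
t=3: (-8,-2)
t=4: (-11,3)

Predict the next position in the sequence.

Step-to-step displacements: (+0,+0), (-3,+5), (+0,+0), (-3,+5) — a repeating cycle of length 2.
step 5: apply (+0,+0) → (-11,3)

(-11,3)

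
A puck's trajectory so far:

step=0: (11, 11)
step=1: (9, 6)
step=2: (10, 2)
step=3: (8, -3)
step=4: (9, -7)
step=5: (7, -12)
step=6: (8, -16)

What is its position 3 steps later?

(5, -30)

Differencing gives (-2, -5), (+1, -4), (-2, -5), (+1, -4), (-2, -5), (+1, -4). This is the pattern (-2, -5), (+1, -4) repeated.
step 7: apply (-2, -5) → (6, -21)
step 8: apply (+1, -4) → (7, -25)
step 9: apply (-2, -5) → (5, -30)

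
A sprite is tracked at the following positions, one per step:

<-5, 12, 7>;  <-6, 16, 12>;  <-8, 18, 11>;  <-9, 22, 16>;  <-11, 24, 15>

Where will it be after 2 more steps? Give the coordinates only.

Step-to-step displacements: <-1, +4, +5>, <-2, +2, -1>, <-1, +4, +5>, <-2, +2, -1> — a repeating cycle of length 2.
step 5: apply <-1, +4, +5> → <-12, 28, 20>
step 6: apply <-2, +2, -1> → <-14, 30, 19>

<-14, 30, 19>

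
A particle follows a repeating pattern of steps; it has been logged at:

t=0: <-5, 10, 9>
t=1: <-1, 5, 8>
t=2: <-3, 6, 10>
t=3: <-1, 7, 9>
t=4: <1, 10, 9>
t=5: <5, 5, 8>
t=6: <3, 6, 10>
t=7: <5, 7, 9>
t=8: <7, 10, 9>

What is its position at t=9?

The moves between consecutive positions are <+4, -5, -1>, <-2, +1, +2>, <+2, +1, -1>, <+2, +3, +0>, <+4, -5, -1>, <-2, +1, +2>, <+2, +1, -1>, <+2, +3, +0>; they repeat the 4-cycle [<+4, -5, -1>, <-2, +1, +2>, <+2, +1, -1>, <+2, +3, +0>].
step 9: apply <+4, -5, -1> → <11, 5, 8>

<11, 5, 8>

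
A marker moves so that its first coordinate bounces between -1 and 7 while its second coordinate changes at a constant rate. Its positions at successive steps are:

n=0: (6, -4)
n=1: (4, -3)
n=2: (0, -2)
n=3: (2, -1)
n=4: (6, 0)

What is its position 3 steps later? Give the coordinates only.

(2, 3)

The first coordinate reflects between -1 and 7, moving 4 per step.
  step 5: 6 → 4
  step 6: 4 → 0
  step 7: 0 → 2
The second coordinate changes by +1 each step: at step 7 it is 3.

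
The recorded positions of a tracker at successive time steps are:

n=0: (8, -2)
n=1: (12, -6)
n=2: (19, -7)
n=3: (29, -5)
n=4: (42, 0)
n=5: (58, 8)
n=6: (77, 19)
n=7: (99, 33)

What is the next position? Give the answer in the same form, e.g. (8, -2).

(124, 50)

Successive displacements: (+4, -4), (+7, -1), (+10, +2), (+13, +5), (+16, +8), (+19, +11), (+22, +14) — each changes by (+3, +3).
step 8: (99, 33) + (+25, +17) → (124, 50)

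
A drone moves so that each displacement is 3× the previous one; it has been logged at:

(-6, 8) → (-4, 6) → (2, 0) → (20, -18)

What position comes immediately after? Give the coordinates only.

Consecutive displacements (+2, -2), (+6, -6), (+18, -18) scale by a factor of 3 each step.
step 4: (20, -18) + (+54, -54) → (74, -72)

(74, -72)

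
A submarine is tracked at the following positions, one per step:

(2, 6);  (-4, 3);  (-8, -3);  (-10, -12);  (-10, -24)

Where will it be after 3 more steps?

(2, -78)

Successive displacements: (-6, -3), (-4, -6), (-2, -9), (+0, -12) — each changes by (+2, -3).
step 5: (-10, -24) + (+2, -15) → (-8, -39)
step 6: (-8, -39) + (+4, -18) → (-4, -57)
step 7: (-4, -57) + (+6, -21) → (2, -78)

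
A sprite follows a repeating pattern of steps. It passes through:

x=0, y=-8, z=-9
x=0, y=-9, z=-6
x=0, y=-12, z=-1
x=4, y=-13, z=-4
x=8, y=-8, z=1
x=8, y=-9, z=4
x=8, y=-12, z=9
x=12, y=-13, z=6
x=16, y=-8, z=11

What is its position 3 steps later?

The moves between consecutive positions are (+0, -1, +3), (+0, -3, +5), (+4, -1, -3), (+4, +5, +5), (+0, -1, +3), (+0, -3, +5), (+4, -1, -3), (+4, +5, +5); they repeat the 4-cycle [(+0, -1, +3), (+0, -3, +5), (+4, -1, -3), (+4, +5, +5)].
step 9: apply (+0, -1, +3) → x=16, y=-9, z=14
step 10: apply (+0, -3, +5) → x=16, y=-12, z=19
step 11: apply (+4, -1, -3) → x=20, y=-13, z=16

x=20, y=-13, z=16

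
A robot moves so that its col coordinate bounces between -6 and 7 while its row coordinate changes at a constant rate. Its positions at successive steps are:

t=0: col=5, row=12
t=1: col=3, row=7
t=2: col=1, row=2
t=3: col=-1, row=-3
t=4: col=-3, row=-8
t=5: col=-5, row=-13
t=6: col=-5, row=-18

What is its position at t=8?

The col coordinate travels 2 per step and bounces off the walls at -6 and 7.
  step 7: -5 → -3
  step 8: -3 → -1
The row coordinate changes by -5 each step: at step 8 it is -28.

col=-1, row=-28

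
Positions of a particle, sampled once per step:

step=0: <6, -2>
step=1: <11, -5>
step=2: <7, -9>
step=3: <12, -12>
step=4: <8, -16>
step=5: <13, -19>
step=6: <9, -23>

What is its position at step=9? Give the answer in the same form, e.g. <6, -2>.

Differencing gives <+5, -3>, <-4, -4>, <+5, -3>, <-4, -4>, <+5, -3>, <-4, -4>. This is the pattern <+5, -3>, <-4, -4> repeated.
step 7: apply <+5, -3> → <14, -26>
step 8: apply <-4, -4> → <10, -30>
step 9: apply <+5, -3> → <15, -33>

<15, -33>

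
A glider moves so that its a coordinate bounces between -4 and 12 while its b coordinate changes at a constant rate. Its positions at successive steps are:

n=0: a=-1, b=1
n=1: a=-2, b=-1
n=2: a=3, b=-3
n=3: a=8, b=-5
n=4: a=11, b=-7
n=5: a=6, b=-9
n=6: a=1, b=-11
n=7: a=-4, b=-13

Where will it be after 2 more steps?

The a coordinate travels 5 per step and bounces off the walls at -4 and 12.
  step 8: -4 → 1
  step 9: 1 → 6
The b coordinate changes by -2 each step: at step 9 it is -17.

a=6, b=-17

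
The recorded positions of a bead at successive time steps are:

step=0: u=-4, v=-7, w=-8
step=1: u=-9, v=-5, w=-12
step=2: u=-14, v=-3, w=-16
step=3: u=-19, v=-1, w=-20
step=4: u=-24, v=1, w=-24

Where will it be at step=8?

Constant displacement of (-5,+2,-4) per step.
step 5: u=-24, v=1, w=-24 + (-5,+2,-4) → u=-29, v=3, w=-28
step 6: u=-29, v=3, w=-28 + (-5,+2,-4) → u=-34, v=5, w=-32
step 7: u=-34, v=5, w=-32 + (-5,+2,-4) → u=-39, v=7, w=-36
step 8: u=-39, v=7, w=-36 + (-5,+2,-4) → u=-44, v=9, w=-40

u=-44, v=9, w=-40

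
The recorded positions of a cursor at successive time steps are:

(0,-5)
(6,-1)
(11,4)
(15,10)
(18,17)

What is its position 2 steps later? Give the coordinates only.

First differences are (+6,+4), (+5,+5), (+4,+6), (+3,+7); their common second difference is (-1,+1) (constant acceleration).
step 5: (18,17) + (+2,+8) → (20,25)
step 6: (20,25) + (+1,+9) → (21,34)

(21,34)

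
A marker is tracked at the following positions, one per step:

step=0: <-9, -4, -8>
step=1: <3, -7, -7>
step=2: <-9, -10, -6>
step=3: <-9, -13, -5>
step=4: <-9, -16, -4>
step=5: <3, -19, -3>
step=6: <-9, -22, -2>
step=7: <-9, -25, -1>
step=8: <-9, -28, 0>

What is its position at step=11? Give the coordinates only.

First: cycles through -9, 3, -9, -9 every 4 steps. Step 11 lands at position 3 of the cycle → -9.
Second: linear, -3 per step → -37 at step 11.
Third: linear, +1 per step → 3 at step 11.

<-9, -37, 3>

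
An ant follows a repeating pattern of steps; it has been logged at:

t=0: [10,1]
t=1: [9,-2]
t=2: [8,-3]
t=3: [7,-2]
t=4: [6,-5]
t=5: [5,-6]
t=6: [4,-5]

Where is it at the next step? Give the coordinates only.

Step-to-step displacements: [-1,-3], [-1,-1], [-1,+1], [-1,-3], [-1,-1], [-1,+1] — a repeating cycle of length 3.
step 7: apply [-1,-3] → [3,-8]

[3,-8]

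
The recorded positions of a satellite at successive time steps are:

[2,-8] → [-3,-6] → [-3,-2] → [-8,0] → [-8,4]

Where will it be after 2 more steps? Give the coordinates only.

[-13,10]

Differencing gives [-5,+2], [+0,+4], [-5,+2], [+0,+4]. This is the pattern [-5,+2], [+0,+4] repeated.
step 5: apply [-5,+2] → [-13,6]
step 6: apply [+0,+4] → [-13,10]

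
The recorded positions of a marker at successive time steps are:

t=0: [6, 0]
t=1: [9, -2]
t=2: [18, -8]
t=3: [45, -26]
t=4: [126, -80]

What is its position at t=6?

[1098, -728]

The jumps are [+3, -2], [+9, -6], [+27, -18], [+81, -54] — a geometric progression with ratio 3.
step 5: [126, -80] + [+243, -162] → [369, -242]
step 6: [369, -242] + [+729, -486] → [1098, -728]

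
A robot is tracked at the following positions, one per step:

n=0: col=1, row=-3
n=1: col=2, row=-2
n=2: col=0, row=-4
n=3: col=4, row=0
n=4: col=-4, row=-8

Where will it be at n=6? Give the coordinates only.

The jumps are (+1,+1), (-2,-2), (+4,+4), (-8,-8) — a geometric progression with ratio -2.
step 5: col=-4, row=-8 + (+16,+16) → col=12, row=8
step 6: col=12, row=8 + (-32,-32) → col=-20, row=-24

col=-20, row=-24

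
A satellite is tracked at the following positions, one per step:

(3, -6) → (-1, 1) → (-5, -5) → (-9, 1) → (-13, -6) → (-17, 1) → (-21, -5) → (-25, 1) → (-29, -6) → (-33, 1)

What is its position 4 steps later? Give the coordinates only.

(-49, 1)

The first coordinate changes by -4 each step, so at step 13 it is 3 + 13·(-4) = -49.
The second coordinate repeats the cycle [-6, 1, -5, 1] with period 4; step 13 mod 4 = 1, giving 1.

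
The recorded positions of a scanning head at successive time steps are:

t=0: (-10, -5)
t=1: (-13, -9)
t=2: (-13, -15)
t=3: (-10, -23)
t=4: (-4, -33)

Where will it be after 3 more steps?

First differences are (-3, -4), (+0, -6), (+3, -8), (+6, -10); their common second difference is (+3, -2) (constant acceleration).
step 5: (-4, -33) + (+9, -12) → (5, -45)
step 6: (5, -45) + (+12, -14) → (17, -59)
step 7: (17, -59) + (+15, -16) → (32, -75)

(32, -75)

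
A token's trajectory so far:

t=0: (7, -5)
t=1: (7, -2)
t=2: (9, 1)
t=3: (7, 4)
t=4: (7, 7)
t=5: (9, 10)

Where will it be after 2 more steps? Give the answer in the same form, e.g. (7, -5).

(7, 16)

The first coordinate repeats the cycle [7, 7, 9] with period 3; step 7 mod 3 = 1, giving 7.
The second coordinate changes by +3 each step, so at step 7 it is -5 + 7·(3) = 16.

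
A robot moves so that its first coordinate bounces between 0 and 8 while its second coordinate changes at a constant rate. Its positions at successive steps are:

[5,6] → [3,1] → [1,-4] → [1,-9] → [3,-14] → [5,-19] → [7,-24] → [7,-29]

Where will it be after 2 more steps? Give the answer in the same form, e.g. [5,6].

[3,-39]

The first coordinate travels 2 per step and bounces off the walls at 0 and 8.
  step 8: 7 → 5
  step 9: 5 → 3
The second coordinate changes by -5 each step: at step 9 it is -39.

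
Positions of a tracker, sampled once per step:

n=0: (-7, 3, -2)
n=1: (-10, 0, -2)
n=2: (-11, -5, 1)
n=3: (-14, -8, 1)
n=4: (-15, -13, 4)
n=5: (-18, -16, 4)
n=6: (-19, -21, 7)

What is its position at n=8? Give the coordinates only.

Differencing gives (-3, -3, +0), (-1, -5, +3), (-3, -3, +0), (-1, -5, +3), (-3, -3, +0), (-1, -5, +3). This is the pattern (-3, -3, +0), (-1, -5, +3) repeated.
step 7: apply (-3, -3, +0) → (-22, -24, 7)
step 8: apply (-1, -5, +3) → (-23, -29, 10)

(-23, -29, 10)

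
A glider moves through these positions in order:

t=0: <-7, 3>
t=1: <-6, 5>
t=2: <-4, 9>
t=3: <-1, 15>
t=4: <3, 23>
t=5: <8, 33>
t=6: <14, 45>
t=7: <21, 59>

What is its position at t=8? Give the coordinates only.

<29, 75>

First differences are <+1, +2>, <+2, +4>, <+3, +6>, <+4, +8>, <+5, +10>, <+6, +12>, <+7, +14>; their common second difference is <+1, +2> (constant acceleration).
step 8: <21, 59> + <+8, +16> → <29, 75>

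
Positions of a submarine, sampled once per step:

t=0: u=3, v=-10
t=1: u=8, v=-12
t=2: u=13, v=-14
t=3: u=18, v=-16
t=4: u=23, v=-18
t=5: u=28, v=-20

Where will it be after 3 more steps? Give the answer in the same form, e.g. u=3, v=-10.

u=43, v=-26

Each step adds (+5, -2) to the position.
step 6: u=28, v=-20 + (+5, -2) → u=33, v=-22
step 7: u=33, v=-22 + (+5, -2) → u=38, v=-24
step 8: u=38, v=-24 + (+5, -2) → u=43, v=-26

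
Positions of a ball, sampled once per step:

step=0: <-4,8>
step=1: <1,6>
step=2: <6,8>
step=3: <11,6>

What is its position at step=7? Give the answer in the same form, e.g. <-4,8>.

<31,6>

The first coordinate changes by +5 each step, so at step 7 it is -4 + 7·(5) = 31.
The second coordinate repeats the cycle [8, 6] with period 2; step 7 mod 2 = 1, giving 6.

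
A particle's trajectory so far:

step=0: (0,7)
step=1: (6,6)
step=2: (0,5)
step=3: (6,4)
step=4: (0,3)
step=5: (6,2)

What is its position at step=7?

(6,0)

First: cycles through 0, 6 every 2 steps. Step 7 lands at position 1 of the cycle → 6.
Second: linear, -1 per step → 0 at step 7.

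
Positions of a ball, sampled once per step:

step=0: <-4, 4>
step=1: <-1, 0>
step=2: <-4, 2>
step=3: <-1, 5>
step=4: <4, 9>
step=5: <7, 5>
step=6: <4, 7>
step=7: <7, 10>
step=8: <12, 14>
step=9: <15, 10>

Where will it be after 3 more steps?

<20, 19>

Step-to-step displacements: <+3, -4>, <-3, +2>, <+3, +3>, <+5, +4>, <+3, -4>, <-3, +2>, <+3, +3>, <+5, +4>, <+3, -4> — a repeating cycle of length 4.
step 10: apply <-3, +2> → <12, 12>
step 11: apply <+3, +3> → <15, 15>
step 12: apply <+5, +4> → <20, 19>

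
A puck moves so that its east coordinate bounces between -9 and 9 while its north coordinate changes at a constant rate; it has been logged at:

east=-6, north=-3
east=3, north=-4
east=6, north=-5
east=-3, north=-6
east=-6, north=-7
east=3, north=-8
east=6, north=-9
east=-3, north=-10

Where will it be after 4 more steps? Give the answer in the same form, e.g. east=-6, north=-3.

east=-3, north=-14

The east coordinate reflects between -9 and 9, moving 9 per step.
  step 8: -3 → -6
  step 9: -6 → 3
  step 10: 3 → 6
  step 11: 6 → -3
The north coordinate changes by -1 each step: at step 11 it is -14.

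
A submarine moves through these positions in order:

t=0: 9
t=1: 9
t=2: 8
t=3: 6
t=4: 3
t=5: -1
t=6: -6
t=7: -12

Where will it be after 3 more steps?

Successive displacements: +0, -1, -2, -3, -4, -5, -6 — each changes by -1.
step 8: -12 − 7 → -19
step 9: -19 − 8 → -27
step 10: -27 − 9 → -36

-36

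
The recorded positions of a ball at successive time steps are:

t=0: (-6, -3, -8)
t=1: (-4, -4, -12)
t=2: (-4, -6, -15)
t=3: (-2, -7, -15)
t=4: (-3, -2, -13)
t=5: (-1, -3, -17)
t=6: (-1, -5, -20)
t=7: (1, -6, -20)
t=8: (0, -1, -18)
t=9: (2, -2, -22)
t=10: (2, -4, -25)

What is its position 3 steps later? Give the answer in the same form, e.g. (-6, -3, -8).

(5, -1, -27)

Differencing gives (+2, -1, -4), (+0, -2, -3), (+2, -1, +0), (-1, +5, +2), (+2, -1, -4), (+0, -2, -3), (+2, -1, +0), (-1, +5, +2), (+2, -1, -4), (+0, -2, -3). This is the pattern (+2, -1, -4), (+0, -2, -3), (+2, -1, +0), (-1, +5, +2) repeated.
step 11: apply (+2, -1, +0) → (4, -5, -25)
step 12: apply (-1, +5, +2) → (3, 0, -23)
step 13: apply (+2, -1, -4) → (5, -1, -27)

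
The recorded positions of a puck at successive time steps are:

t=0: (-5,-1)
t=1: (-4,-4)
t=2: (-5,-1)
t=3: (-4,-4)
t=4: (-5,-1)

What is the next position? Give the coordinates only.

Consecutive displacements (+1,-3), (-1,+3), (+1,-3), (-1,+3) scale by a factor of -1 each step.
step 5: (-5,-1) + (+1,-3) → (-4,-4)

(-4,-4)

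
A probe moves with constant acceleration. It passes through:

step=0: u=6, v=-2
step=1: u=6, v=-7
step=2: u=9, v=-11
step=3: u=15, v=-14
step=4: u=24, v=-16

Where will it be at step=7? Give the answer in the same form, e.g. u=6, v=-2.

u=69, v=-16

First differences are (+0,-5), (+3,-4), (+6,-3), (+9,-2); their common second difference is (+3,+1) (constant acceleration).
step 5: u=24, v=-16 + (+12,-1) → u=36, v=-17
step 6: u=36, v=-17 + (+15,+0) → u=51, v=-17
step 7: u=51, v=-17 + (+18,+1) → u=69, v=-16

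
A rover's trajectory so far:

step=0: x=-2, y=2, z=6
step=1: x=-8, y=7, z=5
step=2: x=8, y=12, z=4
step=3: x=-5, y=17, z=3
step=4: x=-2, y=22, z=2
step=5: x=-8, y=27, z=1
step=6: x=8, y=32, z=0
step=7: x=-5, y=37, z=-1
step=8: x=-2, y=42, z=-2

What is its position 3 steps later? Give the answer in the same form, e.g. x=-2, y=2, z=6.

The x coordinate repeats the cycle [-2, -8, 8, -5] with period 4; step 11 mod 4 = 3, giving -5.
The y coordinate changes by +5 each step, so at step 11 it is 2 + 11·(5) = 57.
The z coordinate changes by -1 each step, so at step 11 it is 6 + 11·(-1) = -5.

x=-5, y=57, z=-5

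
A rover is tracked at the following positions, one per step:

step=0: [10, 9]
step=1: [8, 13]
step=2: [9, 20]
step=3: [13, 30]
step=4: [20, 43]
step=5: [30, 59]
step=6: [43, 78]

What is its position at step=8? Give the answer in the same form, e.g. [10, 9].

[78, 125]

Taking differences between consecutive positions: [-2, +4], [+1, +7], [+4, +10], [+7, +13], [+10, +16], [+13, +19]. These grow by [+3, +3] each step.
step 7: [43, 78] + [+16, +22] → [59, 100]
step 8: [59, 100] + [+19, +25] → [78, 125]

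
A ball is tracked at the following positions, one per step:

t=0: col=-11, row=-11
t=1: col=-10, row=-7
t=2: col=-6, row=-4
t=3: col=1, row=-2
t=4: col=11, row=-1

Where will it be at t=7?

First differences are (+1, +4), (+4, +3), (+7, +2), (+10, +1); their common second difference is (+3, -1) (constant acceleration).
step 5: col=11, row=-1 + (+13, +0) → col=24, row=-1
step 6: col=24, row=-1 + (+16, -1) → col=40, row=-2
step 7: col=40, row=-2 + (+19, -2) → col=59, row=-4

col=59, row=-4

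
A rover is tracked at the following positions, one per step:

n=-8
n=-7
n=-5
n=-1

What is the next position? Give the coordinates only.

n=7

The jumps are +1, +2, +4 — a geometric progression with ratio 2.
step 4: -1 + 8 → n=7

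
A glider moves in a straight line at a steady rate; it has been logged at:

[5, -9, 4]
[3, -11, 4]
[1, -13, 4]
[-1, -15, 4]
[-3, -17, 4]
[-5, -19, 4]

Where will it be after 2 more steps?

[-9, -23, 4]

The position changes by [-2, -2, +0] every step.
step 6: [-5, -19, 4] + [-2, -2, +0] → [-7, -21, 4]
step 7: [-7, -21, 4] + [-2, -2, +0] → [-9, -23, 4]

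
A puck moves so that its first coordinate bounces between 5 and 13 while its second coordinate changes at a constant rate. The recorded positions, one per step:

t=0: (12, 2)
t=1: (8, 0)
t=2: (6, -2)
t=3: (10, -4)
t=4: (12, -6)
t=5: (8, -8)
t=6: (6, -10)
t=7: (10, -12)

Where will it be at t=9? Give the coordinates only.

The first coordinate travels 4 per step and bounces off the walls at 5 and 13.
  step 8: 10 → 12
  step 9: 12 → 8
The second coordinate changes by -2 each step: at step 9 it is -16.

(8, -16)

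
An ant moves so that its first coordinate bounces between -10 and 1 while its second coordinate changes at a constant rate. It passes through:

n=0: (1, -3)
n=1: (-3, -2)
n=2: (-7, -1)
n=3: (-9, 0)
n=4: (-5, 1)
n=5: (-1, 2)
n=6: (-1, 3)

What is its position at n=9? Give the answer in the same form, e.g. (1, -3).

The first coordinate reflects between -10 and 1, moving 4 per step.
  step 7: -1 → -5
  step 8: -5 → -9
  step 9: -9 → -7
The second coordinate changes by +1 each step: at step 9 it is 6.

(-7, 6)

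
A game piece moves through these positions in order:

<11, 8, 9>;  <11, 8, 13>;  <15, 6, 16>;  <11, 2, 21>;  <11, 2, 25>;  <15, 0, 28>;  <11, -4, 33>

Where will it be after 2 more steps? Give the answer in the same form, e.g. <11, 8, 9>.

Differencing gives <+0, +0, +4>, <+4, -2, +3>, <-4, -4, +5>, <+0, +0, +4>, <+4, -2, +3>, <-4, -4, +5>. This is the pattern <+0, +0, +4>, <+4, -2, +3>, <-4, -4, +5> repeated.
step 7: apply <+0, +0, +4> → <11, -4, 37>
step 8: apply <+4, -2, +3> → <15, -6, 40>

<15, -6, 40>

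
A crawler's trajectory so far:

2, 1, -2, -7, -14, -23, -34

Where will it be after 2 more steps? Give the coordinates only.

First differences are -1, -3, -5, -7, -9, -11; their common second difference is -2 (constant acceleration).
step 7: -34 − 13 → -47
step 8: -47 − 15 → -62

-62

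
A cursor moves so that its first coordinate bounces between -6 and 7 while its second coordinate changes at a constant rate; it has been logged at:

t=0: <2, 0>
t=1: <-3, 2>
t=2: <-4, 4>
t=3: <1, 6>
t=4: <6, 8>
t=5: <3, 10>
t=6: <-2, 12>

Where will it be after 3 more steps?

The first coordinate reflects between -6 and 7, moving 5 per step.
  step 7: -2 → -5
  step 8: -5 → 0
  step 9: 0 → 5
The second coordinate changes by +2 each step: at step 9 it is 18.

<5, 18>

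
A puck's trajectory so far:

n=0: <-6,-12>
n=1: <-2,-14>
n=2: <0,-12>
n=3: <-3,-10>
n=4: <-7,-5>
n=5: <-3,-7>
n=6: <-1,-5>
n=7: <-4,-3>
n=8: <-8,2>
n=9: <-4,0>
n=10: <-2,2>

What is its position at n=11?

<-5,4>

The moves between consecutive positions are <+4,-2>, <+2,+2>, <-3,+2>, <-4,+5>, <+4,-2>, <+2,+2>, <-3,+2>, <-4,+5>, <+4,-2>, <+2,+2>; they repeat the 4-cycle [<+4,-2>, <+2,+2>, <-3,+2>, <-4,+5>].
step 11: apply <-3,+2> → <-5,4>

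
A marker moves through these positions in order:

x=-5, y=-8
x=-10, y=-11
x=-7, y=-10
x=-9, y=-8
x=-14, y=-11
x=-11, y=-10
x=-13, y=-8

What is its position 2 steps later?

x=-15, y=-10

The moves between consecutive positions are (-5, -3), (+3, +1), (-2, +2), (-5, -3), (+3, +1), (-2, +2); they repeat the 3-cycle [(-5, -3), (+3, +1), (-2, +2)].
step 7: apply (-5, -3) → x=-18, y=-11
step 8: apply (+3, +1) → x=-15, y=-10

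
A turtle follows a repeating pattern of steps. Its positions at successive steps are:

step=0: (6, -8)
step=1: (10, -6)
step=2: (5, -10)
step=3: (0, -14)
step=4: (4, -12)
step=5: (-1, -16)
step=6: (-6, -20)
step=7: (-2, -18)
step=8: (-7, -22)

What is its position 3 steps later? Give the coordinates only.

The moves between consecutive positions are (+4, +2), (-5, -4), (-5, -4), (+4, +2), (-5, -4), (-5, -4), (+4, +2), (-5, -4); they repeat the 3-cycle [(+4, +2), (-5, -4), (-5, -4)].
step 9: apply (-5, -4) → (-12, -26)
step 10: apply (+4, +2) → (-8, -24)
step 11: apply (-5, -4) → (-13, -28)

(-13, -28)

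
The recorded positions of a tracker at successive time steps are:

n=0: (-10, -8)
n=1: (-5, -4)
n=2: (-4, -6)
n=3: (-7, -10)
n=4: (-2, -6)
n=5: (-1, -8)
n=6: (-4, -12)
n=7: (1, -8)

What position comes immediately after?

Differencing gives (+5, +4), (+1, -2), (-3, -4), (+5, +4), (+1, -2), (-3, -4), (+5, +4). This is the pattern (+5, +4), (+1, -2), (-3, -4) repeated.
step 8: apply (+1, -2) → (2, -10)

(2, -10)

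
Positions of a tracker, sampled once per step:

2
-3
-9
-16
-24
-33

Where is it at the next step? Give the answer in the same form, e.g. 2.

-43

First differences are -5, -6, -7, -8, -9; their common second difference is -1 (constant acceleration).
step 6: -33 − 10 → -43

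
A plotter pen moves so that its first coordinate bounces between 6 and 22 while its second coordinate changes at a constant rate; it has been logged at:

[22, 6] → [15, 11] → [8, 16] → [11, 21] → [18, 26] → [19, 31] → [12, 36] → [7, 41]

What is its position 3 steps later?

[16, 56]

The first coordinate reflects between 6 and 22, moving 7 per step.
  step 8: 7 → 14
  step 9: 14 → 21
  step 10: 21 → 16
The second coordinate changes by +5 each step: at step 10 it is 56.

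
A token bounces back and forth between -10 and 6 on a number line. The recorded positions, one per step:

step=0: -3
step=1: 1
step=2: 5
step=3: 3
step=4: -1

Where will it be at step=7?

The value travels 4 per step and bounces off the walls at -10 and 6.
  step 5: -1 → -5
  step 6: -5 → -9
  step 7: -9 → -7

-7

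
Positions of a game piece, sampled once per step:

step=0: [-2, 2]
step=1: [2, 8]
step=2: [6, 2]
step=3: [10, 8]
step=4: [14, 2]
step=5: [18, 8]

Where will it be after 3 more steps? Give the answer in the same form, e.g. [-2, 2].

[30, 2]

The first coordinate changes by +4 each step, so at step 8 it is -2 + 8·(4) = 30.
The second coordinate repeats the cycle [2, 8] with period 2; step 8 mod 2 = 0, giving 2.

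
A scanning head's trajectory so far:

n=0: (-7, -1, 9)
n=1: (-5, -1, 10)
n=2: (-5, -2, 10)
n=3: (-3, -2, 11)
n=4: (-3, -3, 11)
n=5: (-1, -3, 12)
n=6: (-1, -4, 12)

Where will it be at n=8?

Differencing gives (+2, +0, +1), (+0, -1, +0), (+2, +0, +1), (+0, -1, +0), (+2, +0, +1), (+0, -1, +0). This is the pattern (+2, +0, +1), (+0, -1, +0) repeated.
step 7: apply (+2, +0, +1) → (1, -4, 13)
step 8: apply (+0, -1, +0) → (1, -5, 13)

(1, -5, 13)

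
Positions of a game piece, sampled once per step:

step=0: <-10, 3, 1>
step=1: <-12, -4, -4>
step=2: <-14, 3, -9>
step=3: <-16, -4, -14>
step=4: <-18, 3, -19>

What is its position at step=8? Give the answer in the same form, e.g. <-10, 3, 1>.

<-26, 3, -39>

The first coordinate changes by -2 each step, so at step 8 it is -10 + 8·(-2) = -26.
The second coordinate repeats the cycle [3, -4] with period 2; step 8 mod 2 = 0, giving 3.
The third coordinate changes by -5 each step, so at step 8 it is 1 + 8·(-5) = -39.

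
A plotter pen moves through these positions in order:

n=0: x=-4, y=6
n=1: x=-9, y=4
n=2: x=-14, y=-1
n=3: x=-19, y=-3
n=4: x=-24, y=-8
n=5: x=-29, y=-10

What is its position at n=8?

Differencing gives (-5, -2), (-5, -5), (-5, -2), (-5, -5), (-5, -2). This is the pattern (-5, -2), (-5, -5) repeated.
step 6: apply (-5, -5) → x=-34, y=-15
step 7: apply (-5, -2) → x=-39, y=-17
step 8: apply (-5, -5) → x=-44, y=-22

x=-44, y=-22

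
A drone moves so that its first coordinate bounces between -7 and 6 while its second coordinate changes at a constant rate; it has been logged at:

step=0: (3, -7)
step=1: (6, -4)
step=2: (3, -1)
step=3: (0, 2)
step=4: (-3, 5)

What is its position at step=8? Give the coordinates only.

The first coordinate travels 3 per step and bounces off the walls at -7 and 6.
  step 5: -3 → -6
  step 6: -6 → -5
  step 7: -5 → -2
  step 8: -2 → 1
The second coordinate changes by +3 each step: at step 8 it is 17.

(1, 17)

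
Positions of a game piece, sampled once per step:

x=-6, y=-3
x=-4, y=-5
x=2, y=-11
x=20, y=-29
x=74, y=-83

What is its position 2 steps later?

The jumps are (+2,-2), (+6,-6), (+18,-18), (+54,-54) — a geometric progression with ratio 3.
step 5: x=74, y=-83 + (+162,-162) → x=236, y=-245
step 6: x=236, y=-245 + (+486,-486) → x=722, y=-731

x=722, y=-731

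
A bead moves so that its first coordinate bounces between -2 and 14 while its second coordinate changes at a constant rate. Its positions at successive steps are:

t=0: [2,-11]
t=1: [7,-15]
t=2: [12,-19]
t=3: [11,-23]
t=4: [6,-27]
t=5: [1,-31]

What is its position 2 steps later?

The first coordinate reflects between -2 and 14, moving 5 per step.
  step 6: 1 → 0
  step 7: 0 → 5
The second coordinate changes by -4 each step: at step 7 it is -39.

[5,-39]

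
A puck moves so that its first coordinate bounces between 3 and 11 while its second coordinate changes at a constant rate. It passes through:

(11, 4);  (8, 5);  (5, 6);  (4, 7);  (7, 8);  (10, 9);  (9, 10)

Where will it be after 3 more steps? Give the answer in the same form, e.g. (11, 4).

The first coordinate reflects between 3 and 11, moving 3 per step.
  step 7: 9 → 6
  step 8: 6 → 3
  step 9: 3 → 6
The second coordinate changes by +1 each step: at step 9 it is 13.

(6, 13)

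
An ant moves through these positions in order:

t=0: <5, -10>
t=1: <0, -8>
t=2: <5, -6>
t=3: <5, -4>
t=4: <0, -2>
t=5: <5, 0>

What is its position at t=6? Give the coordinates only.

First: cycles through 5, 0, 5 every 3 steps. Step 6 lands at position 0 of the cycle → 5.
Second: linear, +2 per step → 2 at step 6.

<5, 2>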